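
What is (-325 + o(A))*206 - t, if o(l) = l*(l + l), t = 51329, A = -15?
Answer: -25579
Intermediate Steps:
o(l) = 2*l² (o(l) = l*(2*l) = 2*l²)
(-325 + o(A))*206 - t = (-325 + 2*(-15)²)*206 - 1*51329 = (-325 + 2*225)*206 - 51329 = (-325 + 450)*206 - 51329 = 125*206 - 51329 = 25750 - 51329 = -25579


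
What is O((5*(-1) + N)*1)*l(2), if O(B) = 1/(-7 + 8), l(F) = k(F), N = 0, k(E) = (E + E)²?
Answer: 16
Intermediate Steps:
k(E) = 4*E² (k(E) = (2*E)² = 4*E²)
l(F) = 4*F²
O(B) = 1 (O(B) = 1/1 = 1)
O((5*(-1) + N)*1)*l(2) = 1*(4*2²) = 1*(4*4) = 1*16 = 16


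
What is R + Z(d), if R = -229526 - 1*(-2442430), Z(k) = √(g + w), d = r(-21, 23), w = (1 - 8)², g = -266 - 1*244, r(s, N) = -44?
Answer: 2212904 + I*√461 ≈ 2.2129e+6 + 21.471*I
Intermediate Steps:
g = -510 (g = -266 - 244 = -510)
w = 49 (w = (-7)² = 49)
d = -44
Z(k) = I*√461 (Z(k) = √(-510 + 49) = √(-461) = I*√461)
R = 2212904 (R = -229526 + 2442430 = 2212904)
R + Z(d) = 2212904 + I*√461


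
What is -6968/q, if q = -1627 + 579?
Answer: 871/131 ≈ 6.6489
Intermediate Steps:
q = -1048
-6968/q = -6968/(-1048) = -6968*(-1/1048) = 871/131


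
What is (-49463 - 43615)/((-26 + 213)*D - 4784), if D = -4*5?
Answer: 46539/4262 ≈ 10.920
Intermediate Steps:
D = -20
(-49463 - 43615)/((-26 + 213)*D - 4784) = (-49463 - 43615)/((-26 + 213)*(-20) - 4784) = -93078/(187*(-20) - 4784) = -93078/(-3740 - 4784) = -93078/(-8524) = -93078*(-1/8524) = 46539/4262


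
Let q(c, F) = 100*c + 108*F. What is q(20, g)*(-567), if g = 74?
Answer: -5665464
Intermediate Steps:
q(20, g)*(-567) = (100*20 + 108*74)*(-567) = (2000 + 7992)*(-567) = 9992*(-567) = -5665464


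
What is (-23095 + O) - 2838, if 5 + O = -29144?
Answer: -55082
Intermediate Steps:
O = -29149 (O = -5 - 29144 = -29149)
(-23095 + O) - 2838 = (-23095 - 29149) - 2838 = -52244 - 2838 = -55082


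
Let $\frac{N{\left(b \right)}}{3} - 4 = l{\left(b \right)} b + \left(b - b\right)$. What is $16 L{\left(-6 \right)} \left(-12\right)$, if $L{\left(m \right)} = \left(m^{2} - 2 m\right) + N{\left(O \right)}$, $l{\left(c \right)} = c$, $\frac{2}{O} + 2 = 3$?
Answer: $-13824$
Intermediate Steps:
$O = 2$ ($O = \frac{2}{-2 + 3} = \frac{2}{1} = 2 \cdot 1 = 2$)
$N{\left(b \right)} = 12 + 3 b^{2}$ ($N{\left(b \right)} = 12 + 3 \left(b b + \left(b - b\right)\right) = 12 + 3 \left(b^{2} + 0\right) = 12 + 3 b^{2}$)
$L{\left(m \right)} = 24 + m^{2} - 2 m$ ($L{\left(m \right)} = \left(m^{2} - 2 m\right) + \left(12 + 3 \cdot 2^{2}\right) = \left(m^{2} - 2 m\right) + \left(12 + 3 \cdot 4\right) = \left(m^{2} - 2 m\right) + \left(12 + 12\right) = \left(m^{2} - 2 m\right) + 24 = 24 + m^{2} - 2 m$)
$16 L{\left(-6 \right)} \left(-12\right) = 16 \left(24 + \left(-6\right)^{2} - -12\right) \left(-12\right) = 16 \left(24 + 36 + 12\right) \left(-12\right) = 16 \cdot 72 \left(-12\right) = 1152 \left(-12\right) = -13824$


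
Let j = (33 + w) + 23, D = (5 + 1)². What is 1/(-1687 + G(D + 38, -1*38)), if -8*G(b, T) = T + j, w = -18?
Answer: -1/1687 ≈ -0.00059277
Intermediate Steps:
D = 36 (D = 6² = 36)
j = 38 (j = (33 - 18) + 23 = 15 + 23 = 38)
G(b, T) = -19/4 - T/8 (G(b, T) = -(T + 38)/8 = -(38 + T)/8 = -19/4 - T/8)
1/(-1687 + G(D + 38, -1*38)) = 1/(-1687 + (-19/4 - (-1)*38/8)) = 1/(-1687 + (-19/4 - ⅛*(-38))) = 1/(-1687 + (-19/4 + 19/4)) = 1/(-1687 + 0) = 1/(-1687) = -1/1687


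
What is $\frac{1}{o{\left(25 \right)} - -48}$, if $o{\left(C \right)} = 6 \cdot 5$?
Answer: $\frac{1}{78} \approx 0.012821$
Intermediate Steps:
$o{\left(C \right)} = 30$
$\frac{1}{o{\left(25 \right)} - -48} = \frac{1}{30 - -48} = \frac{1}{30 + 48} = \frac{1}{78}$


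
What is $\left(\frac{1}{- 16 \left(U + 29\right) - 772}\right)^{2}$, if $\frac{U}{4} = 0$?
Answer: $\frac{1}{1527696} \approx 6.5458 \cdot 10^{-7}$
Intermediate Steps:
$U = 0$ ($U = 4 \cdot 0 = 0$)
$\left(\frac{1}{- 16 \left(U + 29\right) - 772}\right)^{2} = \left(\frac{1}{- 16 \left(0 + 29\right) - 772}\right)^{2} = \left(\frac{1}{\left(-16\right) 29 - 772}\right)^{2} = \left(\frac{1}{-464 - 772}\right)^{2} = \left(\frac{1}{-1236}\right)^{2} = \left(- \frac{1}{1236}\right)^{2} = \frac{1}{1527696}$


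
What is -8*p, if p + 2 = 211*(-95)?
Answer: 160376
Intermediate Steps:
p = -20047 (p = -2 + 211*(-95) = -2 - 20045 = -20047)
-8*p = -8*(-20047) = 160376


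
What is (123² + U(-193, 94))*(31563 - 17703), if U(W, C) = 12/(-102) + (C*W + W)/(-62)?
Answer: 112664731410/527 ≈ 2.1379e+8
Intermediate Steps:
U(W, C) = -2/17 - W/62 - C*W/62 (U(W, C) = 12*(-1/102) + (W + C*W)*(-1/62) = -2/17 + (-W/62 - C*W/62) = -2/17 - W/62 - C*W/62)
(123² + U(-193, 94))*(31563 - 17703) = (123² + (-2/17 - 1/62*(-193) - 1/62*94*(-193)))*(31563 - 17703) = (15129 + (-2/17 + 193/62 + 9071/31))*13860 = (15129 + 311571/1054)*13860 = (16257537/1054)*13860 = 112664731410/527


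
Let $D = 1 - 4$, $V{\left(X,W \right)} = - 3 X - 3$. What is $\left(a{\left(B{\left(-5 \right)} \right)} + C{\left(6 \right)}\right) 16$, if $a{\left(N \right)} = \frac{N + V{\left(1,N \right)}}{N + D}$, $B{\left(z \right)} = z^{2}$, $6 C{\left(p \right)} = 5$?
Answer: $\frac{896}{33} \approx 27.152$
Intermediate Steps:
$C{\left(p \right)} = \frac{5}{6}$ ($C{\left(p \right)} = \frac{1}{6} \cdot 5 = \frac{5}{6}$)
$V{\left(X,W \right)} = -3 - 3 X$
$D = -3$
$a{\left(N \right)} = \frac{-6 + N}{-3 + N}$ ($a{\left(N \right)} = \frac{N - 6}{N - 3} = \frac{N - 6}{-3 + N} = \frac{-6 + N}{-3 + N}$)
$\left(a{\left(B{\left(-5 \right)} \right)} + C{\left(6 \right)}\right) 16 = \left(\frac{-6 + \left(-5\right)^{2}}{-3 + \left(-5\right)^{2}} + \frac{5}{6}\right) 16 = \left(\frac{-6 + 25}{-3 + 25} + \frac{5}{6}\right) 16 = \left(\frac{1}{22} \cdot 19 + \frac{5}{6}\right) 16 = \left(\frac{19}{22} + \frac{5}{6}\right) 16 = \frac{56}{33} \cdot 16 = \frac{896}{33}$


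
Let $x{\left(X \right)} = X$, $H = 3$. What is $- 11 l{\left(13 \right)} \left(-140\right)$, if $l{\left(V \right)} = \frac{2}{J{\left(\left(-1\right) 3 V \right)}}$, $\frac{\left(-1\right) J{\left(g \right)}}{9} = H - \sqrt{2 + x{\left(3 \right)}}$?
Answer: $- \frac{770}{3} - \frac{770 \sqrt{5}}{9} \approx -447.97$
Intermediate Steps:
$J{\left(g \right)} = -27 + 9 \sqrt{5}$ ($J{\left(g \right)} = - 9 \left(3 - \sqrt{2 + 3}\right) = - 9 \left(3 - \sqrt{5}\right) = -27 + 9 \sqrt{5}$)
$l{\left(V \right)} = \frac{2}{-27 + 9 \sqrt{5}}$
$- 11 l{\left(13 \right)} \left(-140\right) = - 11 \left(- \frac{1}{6} - \frac{\sqrt{5}}{18}\right) \left(-140\right) = \left(\frac{11}{6} + \frac{11 \sqrt{5}}{18}\right) \left(-140\right) = - \frac{770}{3} - \frac{770 \sqrt{5}}{9}$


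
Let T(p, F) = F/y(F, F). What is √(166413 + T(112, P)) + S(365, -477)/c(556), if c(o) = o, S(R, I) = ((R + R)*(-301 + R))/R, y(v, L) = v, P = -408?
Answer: 32/139 + √166414 ≈ 408.17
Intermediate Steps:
S(R, I) = -602 + 2*R (S(R, I) = ((2*R)*(-301 + R))/R = (2*R*(-301 + R))/R = -602 + 2*R)
T(p, F) = 1 (T(p, F) = F/F = 1)
√(166413 + T(112, P)) + S(365, -477)/c(556) = √(166413 + 1) + (-602 + 2*365)/556 = √166414 + (-602 + 730)*(1/556) = √166414 + 128*(1/556) = √166414 + 32/139 = 32/139 + √166414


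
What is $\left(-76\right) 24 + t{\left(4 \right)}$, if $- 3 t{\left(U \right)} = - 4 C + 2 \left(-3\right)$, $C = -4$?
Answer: $- \frac{5482}{3} \approx -1827.3$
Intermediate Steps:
$t{\left(U \right)} = - \frac{10}{3}$ ($t{\left(U \right)} = - \frac{\left(-4\right) \left(-4\right) + 2 \left(-3\right)}{3} = - \frac{16 - 6}{3} = \left(- \frac{1}{3}\right) 10 = - \frac{10}{3}$)
$\left(-76\right) 24 + t{\left(4 \right)} = \left(-76\right) 24 - \frac{10}{3} = -1824 - \frac{10}{3} = - \frac{5482}{3}$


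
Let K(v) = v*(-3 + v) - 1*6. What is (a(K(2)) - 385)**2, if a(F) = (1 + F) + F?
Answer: 160000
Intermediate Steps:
K(v) = -6 + v*(-3 + v) (K(v) = v*(-3 + v) - 6 = -6 + v*(-3 + v))
a(F) = 1 + 2*F
(a(K(2)) - 385)**2 = ((1 + 2*(-6 + 2**2 - 3*2)) - 385)**2 = ((1 + 2*(-6 + 4 - 6)) - 385)**2 = ((1 + 2*(-8)) - 385)**2 = ((1 - 16) - 385)**2 = (-15 - 385)**2 = (-400)**2 = 160000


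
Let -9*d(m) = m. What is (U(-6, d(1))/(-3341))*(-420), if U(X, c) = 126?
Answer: 52920/3341 ≈ 15.840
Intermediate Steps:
d(m) = -m/9
(U(-6, d(1))/(-3341))*(-420) = (126/(-3341))*(-420) = (126*(-1/3341))*(-420) = -126/3341*(-420) = 52920/3341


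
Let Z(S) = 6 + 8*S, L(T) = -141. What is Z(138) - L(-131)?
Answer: 1251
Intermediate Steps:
Z(138) - L(-131) = (6 + 8*138) - 1*(-141) = (6 + 1104) + 141 = 1110 + 141 = 1251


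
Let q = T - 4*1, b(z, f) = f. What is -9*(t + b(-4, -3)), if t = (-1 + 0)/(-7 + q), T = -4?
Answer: 132/5 ≈ 26.400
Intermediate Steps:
q = -8 (q = -4 - 4*1 = -4 - 4 = -8)
t = 1/15 (t = (-1 + 0)/(-7 - 8) = -1/(-15) = -1*(-1/15) = 1/15 ≈ 0.066667)
-9*(t + b(-4, -3)) = -9*(1/15 - 3) = -9*(-44/15) = 132/5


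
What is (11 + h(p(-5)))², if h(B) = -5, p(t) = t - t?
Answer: 36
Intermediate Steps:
p(t) = 0
(11 + h(p(-5)))² = (11 - 5)² = 6² = 36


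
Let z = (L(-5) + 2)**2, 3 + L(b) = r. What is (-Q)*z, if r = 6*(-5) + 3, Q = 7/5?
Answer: -5488/5 ≈ -1097.6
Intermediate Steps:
Q = 7/5 (Q = 7*(1/5) = 7/5 ≈ 1.4000)
r = -27 (r = -30 + 3 = -27)
L(b) = -30 (L(b) = -3 - 27 = -30)
z = 784 (z = (-30 + 2)**2 = (-28)**2 = 784)
(-Q)*z = -1*7/5*784 = -7/5*784 = -5488/5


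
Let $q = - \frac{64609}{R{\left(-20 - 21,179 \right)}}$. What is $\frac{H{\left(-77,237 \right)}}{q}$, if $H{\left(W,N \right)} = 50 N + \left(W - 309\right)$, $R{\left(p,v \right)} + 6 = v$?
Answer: $- \frac{1983272}{64609} \approx -30.697$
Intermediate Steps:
$R{\left(p,v \right)} = -6 + v$
$q = - \frac{64609}{173}$ ($q = - \frac{64609}{-6 + 179} = - \frac{64609}{173} \approx -373.46$)
$H{\left(W,N \right)} = -309 + W + 50 N$ ($H{\left(W,N \right)} = 50 N + \left(-309 + W\right) = -309 + W + 50 N$)
$\frac{H{\left(-77,237 \right)}}{q} = \frac{-309 - 77 + 50 \cdot 237}{- \frac{64609}{173}} = \left(-309 - 77 + 11850\right) \left(- \frac{173}{64609}\right) = 11464 \left(- \frac{173}{64609}\right) = - \frac{1983272}{64609}$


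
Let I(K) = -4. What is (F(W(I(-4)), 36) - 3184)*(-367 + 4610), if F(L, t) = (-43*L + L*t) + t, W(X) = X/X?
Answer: -13386665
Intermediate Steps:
W(X) = 1
F(L, t) = t - 43*L + L*t
(F(W(I(-4)), 36) - 3184)*(-367 + 4610) = ((36 - 43*1 + 1*36) - 3184)*(-367 + 4610) = ((36 - 43 + 36) - 3184)*4243 = (29 - 3184)*4243 = -3155*4243 = -13386665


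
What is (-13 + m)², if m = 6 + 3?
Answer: 16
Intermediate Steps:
m = 9
(-13 + m)² = (-13 + 9)² = (-4)² = 16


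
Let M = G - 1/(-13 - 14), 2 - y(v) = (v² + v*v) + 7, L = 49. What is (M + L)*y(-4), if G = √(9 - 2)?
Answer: -48988/27 - 37*√7 ≈ -1912.3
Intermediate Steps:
G = √7 ≈ 2.6458
y(v) = -5 - 2*v² (y(v) = 2 - ((v² + v*v) + 7) = 2 - ((v² + v²) + 7) = 2 - (2*v² + 7) = 2 - (7 + 2*v²) = 2 + (-7 - 2*v²) = -5 - 2*v²)
M = 1/27 + √7 (M = √7 - 1/(-13 - 14) = √7 - 1/(-27) = √7 - 1*(-1/27) = √7 + 1/27 = 1/27 + √7 ≈ 2.6828)
(M + L)*y(-4) = ((1/27 + √7) + 49)*(-5 - 2*(-4)²) = (1324/27 + √7)*(-5 - 2*16) = (1324/27 + √7)*(-5 - 32) = (1324/27 + √7)*(-37) = -48988/27 - 37*√7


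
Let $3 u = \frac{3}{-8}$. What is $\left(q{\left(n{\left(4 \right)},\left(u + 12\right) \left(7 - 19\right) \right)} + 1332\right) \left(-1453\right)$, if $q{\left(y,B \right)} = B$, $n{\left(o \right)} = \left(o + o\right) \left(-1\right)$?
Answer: $- \frac{3456687}{2} \approx -1.7283 \cdot 10^{6}$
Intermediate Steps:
$n{\left(o \right)} = - 2 o$ ($n{\left(o \right)} = 2 o \left(-1\right) = - 2 o$)
$u = - \frac{1}{8}$ ($u = \frac{3 \frac{1}{-8}}{3} = \frac{3 \left(- \frac{1}{8}\right)}{3} = \frac{1}{3} \left(- \frac{3}{8}\right) = - \frac{1}{8} \approx -0.125$)
$\left(q{\left(n{\left(4 \right)},\left(u + 12\right) \left(7 - 19\right) \right)} + 1332\right) \left(-1453\right) = \left(\left(- \frac{1}{8} + 12\right) \left(7 - 19\right) + 1332\right) \left(-1453\right) = \left(\frac{95}{8} \left(-12\right) + 1332\right) \left(-1453\right) = \left(- \frac{285}{2} + 1332\right) \left(-1453\right) = \frac{2379}{2} \left(-1453\right) = - \frac{3456687}{2}$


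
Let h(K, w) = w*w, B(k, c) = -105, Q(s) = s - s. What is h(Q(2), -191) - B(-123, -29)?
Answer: 36586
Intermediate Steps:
Q(s) = 0
h(K, w) = w²
h(Q(2), -191) - B(-123, -29) = (-191)² - 1*(-105) = 36481 + 105 = 36586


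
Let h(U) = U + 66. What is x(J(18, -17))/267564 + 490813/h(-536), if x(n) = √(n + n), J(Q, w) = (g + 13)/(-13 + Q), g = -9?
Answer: -490813/470 + √10/668910 ≈ -1044.3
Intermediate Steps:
J(Q, w) = 4/(-13 + Q) (J(Q, w) = (-9 + 13)/(-13 + Q) = 4/(-13 + Q))
h(U) = 66 + U
x(n) = √2*√n (x(n) = √(2*n) = √2*√n)
x(J(18, -17))/267564 + 490813/h(-536) = (√2*√(4/(-13 + 18)))/267564 + 490813/(66 - 536) = (√2*√(4/5))*(1/267564) + 490813/(-470) = (√2*√(4*(⅕)))*(1/267564) + 490813*(-1/470) = (√2*√(⅘))*(1/267564) - 490813/470 = (√2*(2*√5/5))*(1/267564) - 490813/470 = (2*√10/5)*(1/267564) - 490813/470 = √10/668910 - 490813/470 = -490813/470 + √10/668910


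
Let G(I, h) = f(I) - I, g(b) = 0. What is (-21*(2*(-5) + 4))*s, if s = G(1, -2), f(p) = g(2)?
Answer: -126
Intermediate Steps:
f(p) = 0
G(I, h) = -I (G(I, h) = 0 - I = -I)
s = -1 (s = -1*1 = -1)
(-21*(2*(-5) + 4))*s = -21*(2*(-5) + 4)*(-1) = -21*(-10 + 4)*(-1) = -21*(-6)*(-1) = 126*(-1) = -126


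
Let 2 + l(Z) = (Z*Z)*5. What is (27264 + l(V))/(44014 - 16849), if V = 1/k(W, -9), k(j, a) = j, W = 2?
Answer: 36351/36220 ≈ 1.0036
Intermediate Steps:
V = ½ (V = 1/2 = ½ ≈ 0.50000)
l(Z) = -2 + 5*Z² (l(Z) = -2 + (Z*Z)*5 = -2 + Z²*5 = -2 + 5*Z²)
(27264 + l(V))/(44014 - 16849) = (27264 + (-2 + 5*(½)²))/(44014 - 16849) = (27264 + (-2 + 5*(¼)))/27165 = (27264 + (-2 + 5/4))*(1/27165) = (27264 - ¾)*(1/27165) = (109053/4)*(1/27165) = 36351/36220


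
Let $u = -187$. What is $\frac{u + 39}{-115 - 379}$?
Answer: $\frac{74}{247} \approx 0.29959$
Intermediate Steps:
$\frac{u + 39}{-115 - 379} = \frac{-187 + 39}{-115 - 379} = - \frac{148}{-494} = \left(-148\right) \left(- \frac{1}{494}\right) = \frac{74}{247}$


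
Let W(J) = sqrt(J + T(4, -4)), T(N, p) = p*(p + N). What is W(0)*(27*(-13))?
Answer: 0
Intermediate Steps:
T(N, p) = p*(N + p)
W(J) = sqrt(J) (W(J) = sqrt(J - 4*(4 - 4)) = sqrt(J - 4*0) = sqrt(J + 0) = sqrt(J))
W(0)*(27*(-13)) = sqrt(0)*(27*(-13)) = 0*(-351) = 0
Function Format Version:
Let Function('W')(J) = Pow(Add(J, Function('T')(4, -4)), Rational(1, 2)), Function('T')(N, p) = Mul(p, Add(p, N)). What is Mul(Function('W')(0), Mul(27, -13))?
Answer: 0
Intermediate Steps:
Function('T')(N, p) = Mul(p, Add(N, p))
Function('W')(J) = Pow(J, Rational(1, 2)) (Function('W')(J) = Pow(Add(J, Mul(-4, Add(4, -4))), Rational(1, 2)) = Pow(Add(J, Mul(-4, 0)), Rational(1, 2)) = Pow(Add(J, 0), Rational(1, 2)) = Pow(J, Rational(1, 2)))
Mul(Function('W')(0), Mul(27, -13)) = Mul(Pow(0, Rational(1, 2)), Mul(27, -13)) = Mul(0, -351) = 0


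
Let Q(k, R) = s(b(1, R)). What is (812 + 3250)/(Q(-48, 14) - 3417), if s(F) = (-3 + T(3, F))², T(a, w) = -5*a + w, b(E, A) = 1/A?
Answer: -796152/606731 ≈ -1.3122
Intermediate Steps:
b(E, A) = 1/A
T(a, w) = w - 5*a
s(F) = (-18 + F)² (s(F) = (-3 + (F - 5*3))² = (-3 + (F - 15))² = (-3 + (-15 + F))² = (-18 + F)²)
Q(k, R) = (-18 + 1/R)²
(812 + 3250)/(Q(-48, 14) - 3417) = (812 + 3250)/((-1 + 18*14)²/14² - 3417) = 4062/((-1 + 252)²/196 - 3417) = 4062/((1/196)*251² - 3417) = 4062/((1/196)*63001 - 3417) = 4062/(63001/196 - 3417) = 4062/(-606731/196) = 4062*(-196/606731) = -796152/606731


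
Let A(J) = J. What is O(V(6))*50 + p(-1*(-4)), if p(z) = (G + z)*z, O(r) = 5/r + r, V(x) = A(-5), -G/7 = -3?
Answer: -200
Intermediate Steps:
G = 21 (G = -7*(-3) = 21)
V(x) = -5
O(r) = r + 5/r
p(z) = z*(21 + z) (p(z) = (21 + z)*z = z*(21 + z))
O(V(6))*50 + p(-1*(-4)) = (-5 + 5/(-5))*50 + (-1*(-4))*(21 - 1*(-4)) = (-5 + 5*(-⅕))*50 + 4*(21 + 4) = (-5 - 1)*50 + 4*25 = -6*50 + 100 = -300 + 100 = -200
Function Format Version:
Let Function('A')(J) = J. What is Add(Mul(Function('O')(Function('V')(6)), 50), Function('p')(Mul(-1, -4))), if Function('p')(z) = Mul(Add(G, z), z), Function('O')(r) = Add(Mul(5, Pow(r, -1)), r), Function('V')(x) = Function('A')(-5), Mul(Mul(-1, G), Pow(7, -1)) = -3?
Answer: -200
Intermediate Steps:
G = 21 (G = Mul(-7, -3) = 21)
Function('V')(x) = -5
Function('O')(r) = Add(r, Mul(5, Pow(r, -1)))
Function('p')(z) = Mul(z, Add(21, z)) (Function('p')(z) = Mul(Add(21, z), z) = Mul(z, Add(21, z)))
Add(Mul(Function('O')(Function('V')(6)), 50), Function('p')(Mul(-1, -4))) = Add(Mul(Add(-5, Mul(5, Pow(-5, -1))), 50), Mul(Mul(-1, -4), Add(21, Mul(-1, -4)))) = Add(Mul(Add(-5, Mul(5, Rational(-1, 5))), 50), Mul(4, Add(21, 4))) = Add(Mul(Add(-5, -1), 50), Mul(4, 25)) = Add(Mul(-6, 50), 100) = Add(-300, 100) = -200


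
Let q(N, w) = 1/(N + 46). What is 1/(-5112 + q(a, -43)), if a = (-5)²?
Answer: -71/362951 ≈ -0.00019562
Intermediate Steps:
a = 25
q(N, w) = 1/(46 + N)
1/(-5112 + q(a, -43)) = 1/(-5112 + 1/(46 + 25)) = 1/(-5112 + 1/71) = 1/(-362951/71) = -71/362951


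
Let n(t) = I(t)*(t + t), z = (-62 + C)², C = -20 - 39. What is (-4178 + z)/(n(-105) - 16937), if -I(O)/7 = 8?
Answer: -10463/5177 ≈ -2.0211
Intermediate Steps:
C = -59
I(O) = -56 (I(O) = -7*8 = -56)
z = 14641 (z = (-62 - 59)² = (-121)² = 14641)
n(t) = -112*t (n(t) = -56*(t + t) = -112*t)
(-4178 + z)/(n(-105) - 16937) = (-4178 + 14641)/(-112*(-105) - 16937) = 10463/(11760 - 16937) = 10463/(-5177) = 10463*(-1/5177) = -10463/5177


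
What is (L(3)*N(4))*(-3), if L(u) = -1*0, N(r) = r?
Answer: 0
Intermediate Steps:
L(u) = 0
(L(3)*N(4))*(-3) = (0*4)*(-3) = 0*(-3) = 0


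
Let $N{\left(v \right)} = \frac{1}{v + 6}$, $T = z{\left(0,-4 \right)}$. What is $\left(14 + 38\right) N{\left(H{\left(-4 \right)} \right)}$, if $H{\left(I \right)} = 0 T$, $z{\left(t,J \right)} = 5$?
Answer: $\frac{26}{3} \approx 8.6667$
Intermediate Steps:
$T = 5$
$H{\left(I \right)} = 0$ ($H{\left(I \right)} = 0 \cdot 5 = 0$)
$N{\left(v \right)} = \frac{1}{6 + v}$
$\left(14 + 38\right) N{\left(H{\left(-4 \right)} \right)} = \frac{14 + 38}{6 + 0} = \frac{52}{6} = 52 \cdot \frac{1}{6} = \frac{26}{3}$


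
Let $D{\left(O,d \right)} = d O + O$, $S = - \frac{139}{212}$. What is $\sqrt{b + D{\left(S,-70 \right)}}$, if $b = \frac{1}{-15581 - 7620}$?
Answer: $\frac{\sqrt{273623097529087}}{2459306} \approx 6.7261$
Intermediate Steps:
$S = - \frac{139}{212}$ ($S = \left(-139\right) \frac{1}{212} = - \frac{139}{212} \approx -0.65566$)
$D{\left(O,d \right)} = O + O d$ ($D{\left(O,d \right)} = O d + O = O + O d$)
$b = - \frac{1}{23201}$ ($b = \frac{1}{-23201} = - \frac{1}{23201} \approx -4.3102 \cdot 10^{-5}$)
$\sqrt{b + D{\left(S,-70 \right)}} = \sqrt{- \frac{1}{23201} - \frac{139 \left(1 - 70\right)}{212}} = \sqrt{- \frac{1}{23201} - - \frac{9591}{212}} = \sqrt{- \frac{1}{23201} + \frac{9591}{212}} = \sqrt{\frac{222520579}{4918612}} = \frac{\sqrt{273623097529087}}{2459306}$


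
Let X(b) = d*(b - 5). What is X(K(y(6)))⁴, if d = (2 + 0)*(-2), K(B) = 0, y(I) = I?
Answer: 160000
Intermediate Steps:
d = -4 (d = 2*(-2) = -4)
X(b) = 20 - 4*b (X(b) = -4*(b - 5) = -4*(-5 + b) = 20 - 4*b)
X(K(y(6)))⁴ = (20 - 4*0)⁴ = (20 + 0)⁴ = 20⁴ = 160000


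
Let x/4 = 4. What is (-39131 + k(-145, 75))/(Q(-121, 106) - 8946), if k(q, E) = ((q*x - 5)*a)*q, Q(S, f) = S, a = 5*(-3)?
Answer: 5096006/9067 ≈ 562.04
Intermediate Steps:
a = -15
x = 16 (x = 4*4 = 16)
k(q, E) = q*(75 - 240*q) (k(q, E) = ((q*16 - 5)*(-15))*q = ((16*q - 5)*(-15))*q = ((-5 + 16*q)*(-15))*q = (75 - 240*q)*q = q*(75 - 240*q))
(-39131 + k(-145, 75))/(Q(-121, 106) - 8946) = (-39131 + 15*(-145)*(5 - 16*(-145)))/(-121 - 8946) = (-39131 + 15*(-145)*(5 + 2320))/(-9067) = (-39131 + 15*(-145)*2325)*(-1/9067) = (-39131 - 5056875)*(-1/9067) = -5096006*(-1/9067) = 5096006/9067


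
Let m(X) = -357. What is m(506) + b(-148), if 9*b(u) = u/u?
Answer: -3212/9 ≈ -356.89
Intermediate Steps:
b(u) = ⅑ (b(u) = (u/u)/9 = (⅑)*1 = ⅑)
m(506) + b(-148) = -357 + ⅑ = -3212/9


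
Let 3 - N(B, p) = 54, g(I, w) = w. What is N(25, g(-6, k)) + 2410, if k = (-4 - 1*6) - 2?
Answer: 2359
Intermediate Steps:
k = -12 (k = (-4 - 6) - 2 = -10 - 2 = -12)
N(B, p) = -51 (N(B, p) = 3 - 1*54 = 3 - 54 = -51)
N(25, g(-6, k)) + 2410 = -51 + 2410 = 2359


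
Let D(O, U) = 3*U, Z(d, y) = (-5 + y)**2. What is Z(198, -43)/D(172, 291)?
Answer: 256/97 ≈ 2.6392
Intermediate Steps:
Z(198, -43)/D(172, 291) = (-5 - 43)**2/((3*291)) = (-48)**2/873 = 2304*(1/873) = 256/97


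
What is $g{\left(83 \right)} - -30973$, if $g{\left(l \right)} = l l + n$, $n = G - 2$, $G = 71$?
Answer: $37931$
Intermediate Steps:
$n = 69$ ($n = 71 - 2 = 69$)
$g{\left(l \right)} = 69 + l^{2}$ ($g{\left(l \right)} = l l + 69 = l^{2} + 69 = 69 + l^{2}$)
$g{\left(83 \right)} - -30973 = \left(69 + 83^{2}\right) - -30973 = \left(69 + 6889\right) + 30973 = 6958 + 30973 = 37931$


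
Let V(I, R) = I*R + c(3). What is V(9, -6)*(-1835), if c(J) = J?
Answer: 93585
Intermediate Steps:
V(I, R) = 3 + I*R (V(I, R) = I*R + 3 = 3 + I*R)
V(9, -6)*(-1835) = (3 + 9*(-6))*(-1835) = (3 - 54)*(-1835) = -51*(-1835) = 93585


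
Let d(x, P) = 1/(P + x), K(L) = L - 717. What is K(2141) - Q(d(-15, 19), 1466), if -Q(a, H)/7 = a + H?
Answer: 46751/4 ≈ 11688.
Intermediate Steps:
K(L) = -717 + L
Q(a, H) = -7*H - 7*a (Q(a, H) = -7*(a + H) = -7*(H + a) = -7*H - 7*a)
K(2141) - Q(d(-15, 19), 1466) = (-717 + 2141) - (-7*1466 - 7/(19 - 15)) = 1424 - (-10262 - 7/4) = 1424 - 1*(-41055/4) = 1424 + 41055/4 = 46751/4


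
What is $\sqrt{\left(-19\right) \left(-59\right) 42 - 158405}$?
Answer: $i \sqrt{111323} \approx 333.65 i$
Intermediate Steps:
$\sqrt{\left(-19\right) \left(-59\right) 42 - 158405} = \sqrt{1121 \cdot 42 - 158405} = \sqrt{47082 - 158405} = \sqrt{-111323} = i \sqrt{111323}$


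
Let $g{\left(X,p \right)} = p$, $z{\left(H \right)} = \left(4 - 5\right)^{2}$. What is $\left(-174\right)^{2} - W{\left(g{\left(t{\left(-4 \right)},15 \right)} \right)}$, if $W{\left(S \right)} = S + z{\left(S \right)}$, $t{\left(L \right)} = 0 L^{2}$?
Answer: $30260$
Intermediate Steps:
$t{\left(L \right)} = 0$
$z{\left(H \right)} = 1$ ($z{\left(H \right)} = \left(-1\right)^{2} = 1$)
$W{\left(S \right)} = 1 + S$ ($W{\left(S \right)} = S + 1 = 1 + S$)
$\left(-174\right)^{2} - W{\left(g{\left(t{\left(-4 \right)},15 \right)} \right)} = \left(-174\right)^{2} - \left(1 + 15\right) = 30276 - 16 = 30260$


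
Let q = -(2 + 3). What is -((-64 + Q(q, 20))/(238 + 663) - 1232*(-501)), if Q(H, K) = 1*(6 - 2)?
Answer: -556125972/901 ≈ -6.1723e+5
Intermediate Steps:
q = -5 (q = -1*5 = -5)
Q(H, K) = 4 (Q(H, K) = 1*4 = 4)
-((-64 + Q(q, 20))/(238 + 663) - 1232*(-501)) = -((-64 + 4)/(238 + 663) - 1232*(-501)) = -(-60/901 + 617232) = -1*556125972/901 = -556125972/901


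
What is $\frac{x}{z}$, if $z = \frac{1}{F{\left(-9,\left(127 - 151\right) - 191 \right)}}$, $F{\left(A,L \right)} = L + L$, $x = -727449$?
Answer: $312803070$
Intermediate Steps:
$F{\left(A,L \right)} = 2 L$
$z = - \frac{1}{430}$ ($z = \frac{1}{2 \left(\left(127 - 151\right) - 191\right)} = \frac{1}{2 \left(-24 - 191\right)} = \frac{1}{2 \left(-215\right)} = \frac{1}{-430} = - \frac{1}{430} \approx -0.0023256$)
$\frac{x}{z} = - \frac{727449}{- \frac{1}{430}} = \left(-727449\right) \left(-430\right) = 312803070$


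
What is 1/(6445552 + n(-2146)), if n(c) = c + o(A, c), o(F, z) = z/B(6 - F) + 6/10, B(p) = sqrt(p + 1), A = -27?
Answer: 2738447805/17644932602926063 + 26825*sqrt(34)/17644932602926063 ≈ 1.5521e-7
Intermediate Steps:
B(p) = sqrt(1 + p)
o(F, z) = 3/5 + z/sqrt(7 - F) (o(F, z) = z/(sqrt(1 + (6 - F))) + 6/10 = z/(sqrt(7 - F)) + 6*(1/10) = z/sqrt(7 - F) + 3/5 = 3/5 + z/sqrt(7 - F))
n(c) = 3/5 + c + c*sqrt(34)/34 (n(c) = c + (3/5 + c/sqrt(7 - 1*(-27))) = c + (3/5 + c/sqrt(7 + 27)) = c + (3/5 + c/sqrt(34)) = c + (3/5 + c*(sqrt(34)/34)) = c + (3/5 + c*sqrt(34)/34) = 3/5 + c + c*sqrt(34)/34)
1/(6445552 + n(-2146)) = 1/(6445552 + (3/5 - 2146 + (1/34)*(-2146)*sqrt(34))) = 1/(6445552 + (3/5 - 2146 - 1073*sqrt(34)/17)) = 1/(6445552 + (-10727/5 - 1073*sqrt(34)/17)) = 1/(32217033/5 - 1073*sqrt(34)/17)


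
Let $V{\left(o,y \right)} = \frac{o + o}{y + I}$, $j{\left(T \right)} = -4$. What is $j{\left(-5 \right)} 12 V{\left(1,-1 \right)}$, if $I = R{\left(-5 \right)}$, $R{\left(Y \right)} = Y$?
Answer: $16$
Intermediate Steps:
$I = -5$
$V{\left(o,y \right)} = \frac{2 o}{-5 + y}$ ($V{\left(o,y \right)} = \frac{o + o}{y - 5} = \frac{2 o}{-5 + y}$)
$j{\left(-5 \right)} 12 V{\left(1,-1 \right)} = \left(-4\right) 12 \cdot 2 \cdot 1 \frac{1}{-5 - 1} = - 48 \cdot 2 \cdot 1 \frac{1}{-6} = - 48 \cdot 2 \cdot 1 \left(- \frac{1}{6}\right) = \left(-48\right) \left(- \frac{1}{3}\right) = 16$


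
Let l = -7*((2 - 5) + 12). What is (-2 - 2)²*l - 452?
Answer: -1460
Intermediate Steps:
l = -63 (l = -7*(-3 + 12) = -7*9 = -63)
(-2 - 2)²*l - 452 = (-2 - 2)²*(-63) - 452 = (-4)²*(-63) - 452 = 16*(-63) - 452 = -1008 - 452 = -1460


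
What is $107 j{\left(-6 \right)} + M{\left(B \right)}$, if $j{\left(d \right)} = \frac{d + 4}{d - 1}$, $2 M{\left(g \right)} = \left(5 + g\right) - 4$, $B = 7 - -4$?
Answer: $\frac{256}{7} \approx 36.571$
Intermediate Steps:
$B = 11$ ($B = 7 + 4 = 11$)
$M{\left(g \right)} = \frac{1}{2} + \frac{g}{2}$ ($M{\left(g \right)} = \frac{\left(5 + g\right) - 4}{2} = \frac{1 + g}{2} = \frac{1}{2} + \frac{g}{2}$)
$j{\left(d \right)} = \frac{4 + d}{-1 + d}$
$107 j{\left(-6 \right)} + M{\left(B \right)} = 107 \frac{4 - 6}{-1 - 6} + \left(\frac{1}{2} + \frac{1}{2} \cdot 11\right) = 107 \frac{1}{-7} \left(-2\right) + \left(\frac{1}{2} + \frac{11}{2}\right) = 107 \left(\left(- \frac{1}{7}\right) \left(-2\right)\right) + 6 = 107 \cdot \frac{2}{7} + 6 = \frac{214}{7} + 6 = \frac{256}{7}$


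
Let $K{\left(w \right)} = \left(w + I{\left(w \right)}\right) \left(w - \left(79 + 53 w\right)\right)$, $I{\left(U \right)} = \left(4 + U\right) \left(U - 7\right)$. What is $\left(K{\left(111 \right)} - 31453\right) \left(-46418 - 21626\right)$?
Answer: $4807912422456$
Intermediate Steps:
$I{\left(U \right)} = \left(-7 + U\right) \left(4 + U\right)$ ($I{\left(U \right)} = \left(4 + U\right) \left(-7 + U\right) = \left(-7 + U\right) \left(4 + U\right)$)
$K{\left(w \right)} = \left(-79 - 52 w\right) \left(-28 + w^{2} - 2 w\right)$ ($K{\left(w \right)} = \left(w - \left(28 - w^{2} + 3 w\right)\right) \left(w - \left(79 + 53 w\right)\right) = \left(-28 + w^{2} - 2 w\right) \left(w - \left(79 + 53 w\right)\right) = \left(-28 + w^{2} - 2 w\right) \left(-79 - 52 w\right) = \left(-79 - 52 w\right) \left(-28 + w^{2} - 2 w\right)$)
$\left(K{\left(111 \right)} - 31453\right) \left(-46418 - 21626\right) = \left(\left(2212 - 52 \cdot 111^{3} + 25 \cdot 111^{2} + 1614 \cdot 111\right) - 31453\right) \left(-46418 - 21626\right) = \left(\left(2212 - 71116812 + 25 \cdot 12321 + 179154\right) - 31453\right) \left(-68044\right) = \left(\left(2212 - 71116812 + 308025 + 179154\right) - 31453\right) \left(-68044\right) = \left(-70627421 - 31453\right) \left(-68044\right) = \left(-70658874\right) \left(-68044\right) = 4807912422456$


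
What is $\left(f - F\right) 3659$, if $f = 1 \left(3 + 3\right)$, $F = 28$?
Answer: $-80498$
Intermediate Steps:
$f = 6$ ($f = 1 \cdot 6 = 6$)
$\left(f - F\right) 3659 = \left(6 - 28\right) 3659 = \left(-22\right) 3659 = -80498$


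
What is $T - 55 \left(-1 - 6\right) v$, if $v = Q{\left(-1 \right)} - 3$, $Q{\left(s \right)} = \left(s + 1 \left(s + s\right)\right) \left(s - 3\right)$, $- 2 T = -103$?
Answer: $\frac{7033}{2} \approx 3516.5$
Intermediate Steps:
$T = \frac{103}{2}$ ($T = \left(- \frac{1}{2}\right) \left(-103\right) = \frac{103}{2} \approx 51.5$)
$Q{\left(s \right)} = 3 s \left(-3 + s\right)$ ($Q{\left(s \right)} = \left(s + 1 \cdot 2 s\right) \left(-3 + s\right) = \left(s + 2 s\right) \left(-3 + s\right) = 3 s \left(-3 + s\right)$)
$v = 9$ ($v = 3 \left(-1\right) \left(-3 - 1\right) - 3 = 3 \left(-1\right) \left(-4\right) - 3 = 12 - 3 = 9$)
$T - 55 \left(-1 - 6\right) v = \frac{103}{2} - 55 \left(-1 - 6\right) 9 = \frac{103}{2} - 55 \left(\left(-7\right) 9\right) = \frac{103}{2} - -3465 = \frac{103}{2} + 3465 = \frac{7033}{2}$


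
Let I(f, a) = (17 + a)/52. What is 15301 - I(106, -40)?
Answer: 795675/52 ≈ 15301.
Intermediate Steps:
I(f, a) = 17/52 + a/52 (I(f, a) = (17 + a)*(1/52) = 17/52 + a/52)
15301 - I(106, -40) = 15301 - (17/52 + (1/52)*(-40)) = 15301 - (17/52 - 10/13) = 15301 - 1*(-23/52) = 15301 + 23/52 = 795675/52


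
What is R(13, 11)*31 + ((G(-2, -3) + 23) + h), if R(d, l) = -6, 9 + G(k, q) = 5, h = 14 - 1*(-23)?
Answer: -130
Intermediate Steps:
h = 37 (h = 14 + 23 = 37)
G(k, q) = -4 (G(k, q) = -9 + 5 = -4)
R(13, 11)*31 + ((G(-2, -3) + 23) + h) = -6*31 + ((-4 + 23) + 37) = -186 + (19 + 37) = -186 + 56 = -130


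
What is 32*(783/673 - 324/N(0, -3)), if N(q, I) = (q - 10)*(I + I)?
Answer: -456192/3365 ≈ -135.57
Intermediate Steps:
N(q, I) = 2*I*(-10 + q) (N(q, I) = (-10 + q)*(2*I) = 2*I*(-10 + q))
32*(783/673 - 324/N(0, -3)) = 32*(783/673 - 324*(-1/(6*(-10 + 0)))) = 32*(783*(1/673) - 324/(2*(-3)*(-10))) = 32*(783/673 - 324/60) = 32*(783/673 - 324*1/60) = 32*(783/673 - 27/5) = 32*(-14256/3365) = -456192/3365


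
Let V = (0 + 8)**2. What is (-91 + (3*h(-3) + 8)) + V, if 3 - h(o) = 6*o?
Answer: 44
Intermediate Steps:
h(o) = 3 - 6*o
V = 64 (V = 8**2 = 64)
(-91 + (3*h(-3) + 8)) + V = (-91 + (3*(3 - 6*(-3)) + 8)) + 64 = (-91 + (3*(3 + 18) + 8)) + 64 = (-91 + (3*21 + 8)) + 64 = (-91 + (63 + 8)) + 64 = (-91 + 71) + 64 = -20 + 64 = 44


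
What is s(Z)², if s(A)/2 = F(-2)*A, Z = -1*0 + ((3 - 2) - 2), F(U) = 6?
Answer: 144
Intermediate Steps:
Z = -1 (Z = 0 + (1 - 2) = 0 - 1 = -1)
s(A) = 12*A (s(A) = 2*(6*A) = 12*A)
s(Z)² = (12*(-1))² = (-12)² = 144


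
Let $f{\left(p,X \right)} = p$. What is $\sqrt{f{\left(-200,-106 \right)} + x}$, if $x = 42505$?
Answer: $\sqrt{42305} \approx 205.68$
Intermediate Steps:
$\sqrt{f{\left(-200,-106 \right)} + x} = \sqrt{-200 + 42505} = \sqrt{42305}$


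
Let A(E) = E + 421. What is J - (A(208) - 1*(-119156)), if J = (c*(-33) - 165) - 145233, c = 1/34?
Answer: -9016255/34 ≈ -2.6518e+5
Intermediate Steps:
A(E) = 421 + E
c = 1/34 ≈ 0.029412
J = -4943565/34 (J = ((1/34)*(-33) - 165) - 145233 = (-33/34 - 165) - 145233 = -5643/34 - 145233 = -4943565/34 ≈ -1.4540e+5)
J - (A(208) - 1*(-119156)) = -4943565/34 - ((421 + 208) - 1*(-119156)) = -4943565/34 - (629 + 119156) = -4943565/34 - 1*119785 = -4943565/34 - 119785 = -9016255/34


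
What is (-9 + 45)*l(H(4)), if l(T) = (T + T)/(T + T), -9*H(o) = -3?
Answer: 36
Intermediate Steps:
H(o) = ⅓ (H(o) = -⅑*(-3) = ⅓)
l(T) = 1 (l(T) = (2*T)/((2*T)) = (2*T)*(1/(2*T)) = 1)
(-9 + 45)*l(H(4)) = (-9 + 45)*1 = 36*1 = 36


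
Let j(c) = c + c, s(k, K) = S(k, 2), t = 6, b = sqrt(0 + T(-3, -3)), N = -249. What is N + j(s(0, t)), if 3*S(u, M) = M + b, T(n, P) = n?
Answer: -743/3 + 2*I*sqrt(3)/3 ≈ -247.67 + 1.1547*I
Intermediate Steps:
b = I*sqrt(3) (b = sqrt(0 - 3) = sqrt(-3) = I*sqrt(3) ≈ 1.732*I)
S(u, M) = M/3 + I*sqrt(3)/3 (S(u, M) = (M + I*sqrt(3))/3 = M/3 + I*sqrt(3)/3)
s(k, K) = 2/3 + I*sqrt(3)/3 (s(k, K) = (1/3)*2 + I*sqrt(3)/3 = 2/3 + I*sqrt(3)/3)
j(c) = 2*c
N + j(s(0, t)) = -249 + 2*(2/3 + I*sqrt(3)/3) = -249 + (4/3 + 2*I*sqrt(3)/3) = -743/3 + 2*I*sqrt(3)/3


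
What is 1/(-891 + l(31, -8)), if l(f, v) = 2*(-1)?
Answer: -1/893 ≈ -0.0011198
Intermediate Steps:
l(f, v) = -2
1/(-891 + l(31, -8)) = 1/(-891 - 2) = 1/(-893) = -1/893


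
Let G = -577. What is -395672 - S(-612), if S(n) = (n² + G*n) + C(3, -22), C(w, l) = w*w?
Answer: -1123349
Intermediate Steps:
C(w, l) = w²
S(n) = 9 + n² - 577*n (S(n) = (n² - 577*n) + 3² = (n² - 577*n) + 9 = 9 + n² - 577*n)
-395672 - S(-612) = -395672 - (9 + (-612)² - 577*(-612)) = -395672 - (9 + 374544 + 353124) = -395672 - 1*727677 = -395672 - 727677 = -1123349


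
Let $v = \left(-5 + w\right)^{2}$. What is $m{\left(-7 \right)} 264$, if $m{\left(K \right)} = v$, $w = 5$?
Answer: $0$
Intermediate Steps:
$v = 0$ ($v = \left(-5 + 5\right)^{2} = 0^{2} = 0$)
$m{\left(K \right)} = 0$
$m{\left(-7 \right)} 264 = 0 \cdot 264 = 0$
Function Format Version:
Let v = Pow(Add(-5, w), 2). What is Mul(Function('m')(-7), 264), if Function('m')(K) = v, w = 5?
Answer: 0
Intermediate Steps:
v = 0 (v = Pow(Add(-5, 5), 2) = Pow(0, 2) = 0)
Function('m')(K) = 0
Mul(Function('m')(-7), 264) = Mul(0, 264) = 0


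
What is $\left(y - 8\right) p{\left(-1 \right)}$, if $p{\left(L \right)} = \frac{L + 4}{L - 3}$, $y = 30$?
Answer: $- \frac{33}{2} \approx -16.5$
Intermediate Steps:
$p{\left(L \right)} = \frac{4 + L}{-3 + L}$
$\left(y - 8\right) p{\left(-1 \right)} = \left(30 - 8\right) \frac{4 - 1}{-3 - 1} = 22 \frac{1}{-4} \cdot 3 = 22 \left(\left(- \frac{1}{4}\right) 3\right) = 22 \left(- \frac{3}{4}\right) = - \frac{33}{2}$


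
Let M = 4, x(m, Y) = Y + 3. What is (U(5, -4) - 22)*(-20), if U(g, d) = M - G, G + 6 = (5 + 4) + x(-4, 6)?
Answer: 600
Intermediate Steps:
x(m, Y) = 3 + Y
G = 12 (G = -6 + ((5 + 4) + (3 + 6)) = -6 + (9 + 9) = -6 + 18 = 12)
U(g, d) = -8 (U(g, d) = 4 - 1*12 = 4 - 12 = -8)
(U(5, -4) - 22)*(-20) = (-8 - 22)*(-20) = -30*(-20) = 600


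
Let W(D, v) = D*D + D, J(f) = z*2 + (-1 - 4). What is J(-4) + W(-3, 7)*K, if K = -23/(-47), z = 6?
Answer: 467/47 ≈ 9.9362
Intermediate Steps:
J(f) = 7 (J(f) = 6*2 + (-1 - 4) = 12 - 5 = 7)
K = 23/47 (K = -23*(-1)/47 = -1*(-23/47) = 23/47 ≈ 0.48936)
W(D, v) = D + D² (W(D, v) = D² + D = D + D²)
J(-4) + W(-3, 7)*K = 7 - 3*(1 - 3)*(23/47) = 7 - 3*(-2)*(23/47) = 7 + 6*(23/47) = 7 + 138/47 = 467/47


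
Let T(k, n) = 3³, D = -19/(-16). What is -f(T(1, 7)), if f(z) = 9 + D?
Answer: -163/16 ≈ -10.188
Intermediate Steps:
D = 19/16 (D = -19*(-1/16) = 19/16 ≈ 1.1875)
T(k, n) = 27
f(z) = 163/16 (f(z) = 9 + 19/16 = 163/16)
-f(T(1, 7)) = -1*163/16 = -163/16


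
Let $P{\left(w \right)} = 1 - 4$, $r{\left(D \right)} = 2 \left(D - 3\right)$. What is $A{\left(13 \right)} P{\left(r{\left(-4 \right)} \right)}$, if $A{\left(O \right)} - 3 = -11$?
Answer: $24$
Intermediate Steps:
$A{\left(O \right)} = -8$ ($A{\left(O \right)} = 3 - 11 = -8$)
$r{\left(D \right)} = -6 + 2 D$ ($r{\left(D \right)} = 2 \left(-3 + D\right) = -6 + 2 D$)
$P{\left(w \right)} = -3$
$A{\left(13 \right)} P{\left(r{\left(-4 \right)} \right)} = \left(-8\right) \left(-3\right) = 24$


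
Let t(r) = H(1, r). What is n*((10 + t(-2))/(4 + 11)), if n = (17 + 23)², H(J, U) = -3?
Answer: 2240/3 ≈ 746.67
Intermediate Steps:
t(r) = -3
n = 1600 (n = 40² = 1600)
n*((10 + t(-2))/(4 + 11)) = 1600*((10 - 3)/(4 + 11)) = 1600*(7/15) = 2240/3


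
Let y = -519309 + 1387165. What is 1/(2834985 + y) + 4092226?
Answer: 15152862214067/3702841 ≈ 4.0922e+6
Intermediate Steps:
y = 867856
1/(2834985 + y) + 4092226 = 1/(2834985 + 867856) + 4092226 = 1/3702841 + 4092226 = 15152862214067/3702841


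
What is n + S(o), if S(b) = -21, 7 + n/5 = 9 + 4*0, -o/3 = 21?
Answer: -11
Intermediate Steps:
o = -63 (o = -3*21 = -63)
n = 10 (n = -35 + 5*(9 + 4*0) = -35 + 5*(9 + 0) = -35 + 5*9 = -35 + 45 = 10)
n + S(o) = 10 - 21 = -11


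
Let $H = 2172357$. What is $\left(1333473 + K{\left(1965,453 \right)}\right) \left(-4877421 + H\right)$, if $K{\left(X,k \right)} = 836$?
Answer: $-3609391240776$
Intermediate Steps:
$\left(1333473 + K{\left(1965,453 \right)}\right) \left(-4877421 + H\right) = \left(1333473 + 836\right) \left(-4877421 + 2172357\right) = 1334309 \left(-2705064\right) = -3609391240776$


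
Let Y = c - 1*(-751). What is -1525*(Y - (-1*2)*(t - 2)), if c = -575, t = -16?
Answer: -213500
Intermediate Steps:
Y = 176 (Y = -575 - 1*(-751) = -575 + 751 = 176)
-1525*(Y - (-1*2)*(t - 2)) = -1525*(176 - (-1*2)*(-16 - 2)) = -1525*(176 - (-2)*(-18)) = -1525*(176 - 1*36) = -1525*(176 - 36) = -1525*140 = -213500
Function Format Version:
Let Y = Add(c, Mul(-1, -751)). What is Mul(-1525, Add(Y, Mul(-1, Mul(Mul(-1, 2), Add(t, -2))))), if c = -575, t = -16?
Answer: -213500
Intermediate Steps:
Y = 176 (Y = Add(-575, Mul(-1, -751)) = Add(-575, 751) = 176)
Mul(-1525, Add(Y, Mul(-1, Mul(Mul(-1, 2), Add(t, -2))))) = Mul(-1525, Add(176, Mul(-1, Mul(Mul(-1, 2), Add(-16, -2))))) = Mul(-1525, Add(176, Mul(-1, Mul(-2, -18)))) = Mul(-1525, Add(176, Mul(-1, 36))) = Mul(-1525, Add(176, -36)) = Mul(-1525, 140) = -213500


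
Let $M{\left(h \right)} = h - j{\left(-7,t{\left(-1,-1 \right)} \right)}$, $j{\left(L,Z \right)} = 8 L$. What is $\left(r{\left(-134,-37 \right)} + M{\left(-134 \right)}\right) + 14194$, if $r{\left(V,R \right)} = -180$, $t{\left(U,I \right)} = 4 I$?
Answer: $13936$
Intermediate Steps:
$M{\left(h \right)} = 56 + h$ ($M{\left(h \right)} = h - 8 \left(-7\right) = h - -56 = h + 56 = 56 + h$)
$\left(r{\left(-134,-37 \right)} + M{\left(-134 \right)}\right) + 14194 = \left(-180 + \left(56 - 134\right)\right) + 14194 = \left(-180 - 78\right) + 14194 = -258 + 14194 = 13936$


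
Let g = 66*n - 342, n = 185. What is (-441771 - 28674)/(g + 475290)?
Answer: -156815/162386 ≈ -0.96569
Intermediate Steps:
g = 11868 (g = 66*185 - 342 = 12210 - 342 = 11868)
(-441771 - 28674)/(g + 475290) = (-441771 - 28674)/(11868 + 475290) = -470445/487158 = -470445*1/487158 = -156815/162386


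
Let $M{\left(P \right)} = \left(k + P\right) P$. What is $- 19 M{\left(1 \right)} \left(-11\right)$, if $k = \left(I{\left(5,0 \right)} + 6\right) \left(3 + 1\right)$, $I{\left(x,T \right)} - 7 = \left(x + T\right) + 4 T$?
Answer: $15257$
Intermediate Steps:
$I{\left(x,T \right)} = 7 + x + 5 T$ ($I{\left(x,T \right)} = 7 + \left(\left(x + T\right) + 4 T\right) = 7 + \left(\left(T + x\right) + 4 T\right) = 7 + \left(x + 5 T\right) = 7 + x + 5 T$)
$k = 72$ ($k = \left(\left(7 + 5 + 5 \cdot 0\right) + 6\right) \left(3 + 1\right) = \left(\left(7 + 5 + 0\right) + 6\right) 4 = \left(12 + 6\right) 4 = 18 \cdot 4 = 72$)
$M{\left(P \right)} = P \left(72 + P\right)$ ($M{\left(P \right)} = \left(72 + P\right) P = P \left(72 + P\right)$)
$- 19 M{\left(1 \right)} \left(-11\right) = - 19 \cdot 1 \left(72 + 1\right) \left(-11\right) = - 19 \cdot 1 \cdot 73 \left(-11\right) = \left(-19\right) 73 \left(-11\right) = \left(-1387\right) \left(-11\right) = 15257$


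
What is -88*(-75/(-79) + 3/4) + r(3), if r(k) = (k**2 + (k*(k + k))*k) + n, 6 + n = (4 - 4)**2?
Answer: -7311/79 ≈ -92.544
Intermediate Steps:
n = -6 (n = -6 + (4 - 4)**2 = -6 + 0**2 = -6 + 0 = -6)
r(k) = -6 + k**2 + 2*k**3 (r(k) = (k**2 + (k*(k + k))*k) - 6 = (k**2 + (k*(2*k))*k) - 6 = (k**2 + (2*k**2)*k) - 6 = (k**2 + 2*k**3) - 6 = -6 + k**2 + 2*k**3)
-88*(-75/(-79) + 3/4) + r(3) = -88*(-75/(-79) + 3/4) + (-6 + 3**2 + 2*3**3) = -88*(-75*(-1/79) + 3*(1/4)) + (-6 + 9 + 2*27) = -88*(75/79 + 3/4) + (-6 + 9 + 54) = -88*537/316 + 57 = -11814/79 + 57 = -7311/79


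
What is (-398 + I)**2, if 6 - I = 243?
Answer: 403225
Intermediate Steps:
I = -237 (I = 6 - 1*243 = 6 - 243 = -237)
(-398 + I)**2 = (-398 - 237)**2 = (-635)**2 = 403225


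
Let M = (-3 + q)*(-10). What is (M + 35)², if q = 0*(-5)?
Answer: 4225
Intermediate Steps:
q = 0
M = 30 (M = (-3 + 0)*(-10) = -3*(-10) = 30)
(M + 35)² = (30 + 35)² = 65² = 4225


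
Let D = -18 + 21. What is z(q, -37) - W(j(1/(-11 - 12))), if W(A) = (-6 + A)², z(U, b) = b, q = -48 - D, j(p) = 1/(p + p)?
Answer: -1373/4 ≈ -343.25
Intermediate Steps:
D = 3
j(p) = 1/(2*p)
q = -51 (q = -48 - 1*3 = -48 - 3 = -51)
z(q, -37) - W(j(1/(-11 - 12))) = -37 - (-6 + 1/(2*(1/(-11 - 12))))² = -37 - (-6 + 1/(2*(1/(-23))))² = -37 - (-6 + 1/(2*(-1/23)))² = -37 - (-6 + (½)*(-23))² = -37 - (-6 - 23/2)² = -37 - (-35/2)² = -37 - 1*1225/4 = -37 - 1225/4 = -1373/4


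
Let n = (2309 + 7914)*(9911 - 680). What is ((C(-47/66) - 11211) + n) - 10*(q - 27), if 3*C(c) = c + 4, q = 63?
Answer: 18682674733/198 ≈ 9.4357e+7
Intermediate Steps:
n = 94368513 (n = 10223*9231 = 94368513)
C(c) = 4/3 + c/3 (C(c) = (c + 4)/3 = (4 + c)/3 = 4/3 + c/3)
((C(-47/66) - 11211) + n) - 10*(q - 27) = (((4/3 + (-47/66)/3) - 11211) + 94368513) - 10*(63 - 27) = (((4/3 + (-47*1/66)/3) - 11211) + 94368513) - 10*36 = (((4/3 + (1/3)*(-47/66)) - 11211) + 94368513) - 360 = (((4/3 - 47/198) - 11211) + 94368513) - 360 = ((217/198 - 11211) + 94368513) - 360 = (-2219561/198 + 94368513) - 360 = 18682746013/198 - 360 = 18682674733/198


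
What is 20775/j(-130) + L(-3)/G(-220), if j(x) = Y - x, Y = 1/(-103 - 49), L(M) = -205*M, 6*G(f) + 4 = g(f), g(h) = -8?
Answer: -5836185/39518 ≈ -147.68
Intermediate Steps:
G(f) = -2 (G(f) = -⅔ + (⅙)*(-8) = -⅔ - 4/3 = -2)
Y = -1/152 (Y = 1/(-152) = -1/152 ≈ -0.0065789)
j(x) = -1/152 - x
20775/j(-130) + L(-3)/G(-220) = 20775/(-1/152 - 1*(-130)) - 205*(-3)/(-2) = 20775/(-1/152 + 130) + 615*(-½) = 20775/(19759/152) - 615/2 = 20775*(152/19759) - 615/2 = 3157800/19759 - 615/2 = -5836185/39518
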